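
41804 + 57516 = 99320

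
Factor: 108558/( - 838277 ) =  - 2^1*3^2 * 11^ ( - 1) * 37^1*163^1*76207^( - 1)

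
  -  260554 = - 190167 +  - 70387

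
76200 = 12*6350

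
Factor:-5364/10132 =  -9/17 = -  3^2*17^( - 1 )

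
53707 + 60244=113951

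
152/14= 76/7 = 10.86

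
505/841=505/841 = 0.60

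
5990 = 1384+4606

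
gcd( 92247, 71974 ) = 97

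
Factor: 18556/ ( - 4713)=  - 2^2*3^( - 1)*1571^ ( - 1)*4639^1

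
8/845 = 8/845 =0.01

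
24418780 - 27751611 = -3332831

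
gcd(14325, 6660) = 15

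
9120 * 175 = 1596000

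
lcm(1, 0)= 0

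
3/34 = 3/34 = 0.09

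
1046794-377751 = 669043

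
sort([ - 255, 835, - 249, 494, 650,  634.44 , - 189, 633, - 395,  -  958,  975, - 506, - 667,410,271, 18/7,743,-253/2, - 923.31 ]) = [ - 958, - 923.31 , - 667, - 506, - 395,- 255, - 249,  -  189, -253/2, 18/7, 271,410, 494,633, 634.44, 650,743 , 835, 975 ] 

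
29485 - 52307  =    -  22822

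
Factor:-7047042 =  - 2^1*3^1*1174507^1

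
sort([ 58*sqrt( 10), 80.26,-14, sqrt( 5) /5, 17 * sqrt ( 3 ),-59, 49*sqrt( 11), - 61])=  [-61, - 59, - 14, sqrt ( 5)/5 , 17*sqrt( 3), 80.26 , 49*sqrt(11 ),58*sqrt(10) ] 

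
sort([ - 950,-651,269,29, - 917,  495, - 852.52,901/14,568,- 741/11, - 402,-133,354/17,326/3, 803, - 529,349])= [- 950 , - 917, - 852.52,  -  651, - 529  ,-402, - 133, - 741/11, 354/17, 29, 901/14, 326/3  ,  269,  349 , 495,  568,803]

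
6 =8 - 2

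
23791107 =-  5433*( - 4379)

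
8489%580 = 369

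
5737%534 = 397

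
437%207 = 23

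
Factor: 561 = 3^1*11^1*17^1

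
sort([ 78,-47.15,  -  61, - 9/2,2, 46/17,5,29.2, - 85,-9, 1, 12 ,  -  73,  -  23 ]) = [ - 85 ,-73, - 61,-47.15 ,-23,  -  9 ,- 9/2, 1, 2 , 46/17, 5,12,  29.2,78]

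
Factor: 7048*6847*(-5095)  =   - 245872757320 = - 2^3*5^1* 41^1*167^1*881^1*1019^1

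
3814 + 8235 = 12049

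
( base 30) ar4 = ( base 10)9814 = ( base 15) 2d94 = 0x2656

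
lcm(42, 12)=84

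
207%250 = 207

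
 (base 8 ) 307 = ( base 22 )91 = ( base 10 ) 199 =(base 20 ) 9J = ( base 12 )147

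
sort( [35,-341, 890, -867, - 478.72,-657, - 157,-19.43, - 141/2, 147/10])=[ - 867, - 657, - 478.72, - 341, - 157,-141/2, - 19.43, 147/10  ,  35,  890] 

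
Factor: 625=5^4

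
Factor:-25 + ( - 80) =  - 105=- 3^1*5^1*7^1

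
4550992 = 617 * 7376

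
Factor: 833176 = 2^3*104147^1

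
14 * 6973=97622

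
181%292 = 181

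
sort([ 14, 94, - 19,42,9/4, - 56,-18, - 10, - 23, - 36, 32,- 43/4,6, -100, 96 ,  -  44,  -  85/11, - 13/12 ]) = [-100, - 56,-44, - 36, -23, -19 , -18, - 43/4,-10, - 85/11 , - 13/12,9/4 , 6, 14 , 32, 42, 94, 96]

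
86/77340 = 43/38670 = 0.00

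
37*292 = 10804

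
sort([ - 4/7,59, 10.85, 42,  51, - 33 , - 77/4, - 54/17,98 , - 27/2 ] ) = [  -  33, -77/4, - 27/2, - 54/17 ,  -  4/7, 10.85,42,  51, 59,  98] 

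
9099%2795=714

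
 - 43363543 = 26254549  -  69618092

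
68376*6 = 410256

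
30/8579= 30/8579 = 0.00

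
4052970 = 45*90066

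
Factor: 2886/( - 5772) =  - 2^( - 1) =- 1/2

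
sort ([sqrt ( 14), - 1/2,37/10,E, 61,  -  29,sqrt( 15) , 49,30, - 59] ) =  [-59 , - 29, - 1/2, E,37/10,sqrt( 14),sqrt (15) , 30,49 , 61 ] 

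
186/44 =93/22 = 4.23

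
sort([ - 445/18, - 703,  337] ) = [- 703, - 445/18, 337 ]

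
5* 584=2920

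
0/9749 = 0 = 0.00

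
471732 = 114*4138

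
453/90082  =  453/90082 = 0.01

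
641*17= 10897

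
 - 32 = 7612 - 7644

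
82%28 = 26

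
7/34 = 7/34 = 0.21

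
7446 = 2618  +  4828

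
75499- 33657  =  41842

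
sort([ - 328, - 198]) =[-328,-198] 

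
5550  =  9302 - 3752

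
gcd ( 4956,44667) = 21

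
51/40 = 51/40 = 1.27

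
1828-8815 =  - 6987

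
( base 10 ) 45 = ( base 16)2d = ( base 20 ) 25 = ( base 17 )2B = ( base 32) 1D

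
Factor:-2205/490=-2^( - 1 )* 3^2 = - 9/2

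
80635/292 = 80635/292 = 276.15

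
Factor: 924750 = 2^1*3^3*5^3 * 137^1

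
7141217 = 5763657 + 1377560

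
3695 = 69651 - 65956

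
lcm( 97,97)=97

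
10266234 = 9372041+894193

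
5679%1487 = 1218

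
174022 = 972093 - 798071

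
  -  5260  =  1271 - 6531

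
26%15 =11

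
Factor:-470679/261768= -187/104 =- 2^( - 3)*11^1 *13^( - 1)*17^1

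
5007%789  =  273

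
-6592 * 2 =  -13184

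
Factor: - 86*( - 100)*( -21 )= - 2^3*3^1*5^2*7^1*43^1 = - 180600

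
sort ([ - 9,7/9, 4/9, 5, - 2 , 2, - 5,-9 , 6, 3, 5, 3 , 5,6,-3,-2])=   [ -9, -9,  -  5, - 3 , - 2, - 2 , 4/9, 7/9, 2,3,3, 5,5, 5, 6 , 6 ]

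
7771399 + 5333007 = 13104406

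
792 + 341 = 1133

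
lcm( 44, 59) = 2596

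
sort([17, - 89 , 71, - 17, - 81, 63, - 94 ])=[ - 94 , - 89, - 81, - 17,17,63,71 ] 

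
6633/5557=1  +  1076/5557 = 1.19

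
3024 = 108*28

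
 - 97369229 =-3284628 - 94084601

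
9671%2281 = 547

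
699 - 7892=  - 7193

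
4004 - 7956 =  - 3952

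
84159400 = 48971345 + 35188055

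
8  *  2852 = 22816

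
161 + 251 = 412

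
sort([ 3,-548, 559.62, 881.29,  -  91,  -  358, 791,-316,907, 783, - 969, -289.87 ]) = [ -969 ,-548, - 358,-316,  -  289.87,  -  91, 3, 559.62 , 783, 791 , 881.29 , 907] 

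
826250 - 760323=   65927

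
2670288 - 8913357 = -6243069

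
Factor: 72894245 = 5^1 *23^1*43^1*14741^1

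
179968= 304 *592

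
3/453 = 1/151 = 0.01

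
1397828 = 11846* 118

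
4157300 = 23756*175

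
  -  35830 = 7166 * ( - 5 )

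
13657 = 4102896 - 4089239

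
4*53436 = 213744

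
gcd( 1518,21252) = 1518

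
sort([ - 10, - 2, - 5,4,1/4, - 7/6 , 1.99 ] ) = [ - 10, - 5, - 2, - 7/6 , 1/4,  1.99, 4 ]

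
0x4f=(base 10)79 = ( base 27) 2p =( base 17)4b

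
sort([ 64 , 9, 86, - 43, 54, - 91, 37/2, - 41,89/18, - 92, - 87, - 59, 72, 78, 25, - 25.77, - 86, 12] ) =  [ - 92,- 91, - 87,  -  86, - 59, - 43,-41, - 25.77,89/18, 9, 12,37/2,  25, 54, 64, 72, 78, 86]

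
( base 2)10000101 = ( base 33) 41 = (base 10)133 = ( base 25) 58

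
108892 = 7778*14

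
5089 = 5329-240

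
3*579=1737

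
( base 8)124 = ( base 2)1010100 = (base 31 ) 2m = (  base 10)84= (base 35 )2e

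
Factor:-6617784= - 2^3*3^1*275741^1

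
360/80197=360/80197 = 0.00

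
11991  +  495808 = 507799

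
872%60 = 32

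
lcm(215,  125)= 5375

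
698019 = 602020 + 95999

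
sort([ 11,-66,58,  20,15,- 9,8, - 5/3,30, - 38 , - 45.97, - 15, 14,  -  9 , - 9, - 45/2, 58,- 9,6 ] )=[ - 66 ,  -  45.97, - 38,-45/2, - 15, -9, - 9, - 9 , - 9, - 5/3,6,  8, 11, 14,15,20 , 30, 58,  58]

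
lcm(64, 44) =704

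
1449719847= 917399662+532320185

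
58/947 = 58/947 =0.06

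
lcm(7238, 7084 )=332948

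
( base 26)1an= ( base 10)959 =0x3BF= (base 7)2540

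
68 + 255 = 323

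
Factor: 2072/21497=8/83  =  2^3*83^ (-1)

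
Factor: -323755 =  - 5^1 * 73^1*887^1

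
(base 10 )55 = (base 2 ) 110111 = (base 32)1n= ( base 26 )23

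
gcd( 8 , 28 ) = 4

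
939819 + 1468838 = 2408657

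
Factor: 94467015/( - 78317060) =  - 2^( - 2)* 3^2 * 79^1 * 26573^1*3915853^( - 1 )  =  -18893403/15663412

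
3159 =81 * 39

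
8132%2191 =1559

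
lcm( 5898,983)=5898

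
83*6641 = 551203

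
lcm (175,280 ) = 1400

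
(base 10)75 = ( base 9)83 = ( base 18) 43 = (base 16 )4b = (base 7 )135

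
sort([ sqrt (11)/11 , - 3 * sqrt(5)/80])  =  [ - 3 * sqrt( 5)/80, sqrt (11) /11 ]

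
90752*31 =2813312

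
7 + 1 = 8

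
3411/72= 47+3/8 = 47.38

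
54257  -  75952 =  - 21695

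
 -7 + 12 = 5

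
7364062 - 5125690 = 2238372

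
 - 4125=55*( - 75)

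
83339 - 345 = 82994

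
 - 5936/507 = -12+148/507 = - 11.71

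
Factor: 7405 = 5^1*1481^1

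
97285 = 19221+78064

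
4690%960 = 850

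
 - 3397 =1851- 5248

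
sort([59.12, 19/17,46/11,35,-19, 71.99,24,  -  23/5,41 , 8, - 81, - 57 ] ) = [ - 81, - 57,-19, -23/5, 19/17, 46/11, 8 , 24, 35, 41, 59.12  ,  71.99 ] 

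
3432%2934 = 498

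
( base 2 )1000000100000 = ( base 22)8be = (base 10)4128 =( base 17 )e4e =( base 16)1020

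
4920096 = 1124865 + 3795231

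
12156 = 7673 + 4483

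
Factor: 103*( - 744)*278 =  - 2^4*3^1* 31^1*103^1*139^1 =-21303696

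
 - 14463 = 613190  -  627653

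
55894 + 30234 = 86128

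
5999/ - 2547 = - 5999/2547  =  - 2.36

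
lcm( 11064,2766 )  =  11064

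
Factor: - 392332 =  -2^2*43^1 * 2281^1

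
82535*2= 165070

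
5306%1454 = 944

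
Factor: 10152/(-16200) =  - 3^(  -  1 )*5^( - 2) * 47^1 = - 47/75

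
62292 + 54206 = 116498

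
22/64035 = 22/64035 = 0.00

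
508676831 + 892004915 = 1400681746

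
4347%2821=1526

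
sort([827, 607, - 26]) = [ - 26,607,827]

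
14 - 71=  - 57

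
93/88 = 1 + 5/88= 1.06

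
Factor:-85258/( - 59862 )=3^(  -  1 )*11^(-1)*47^1 = 47/33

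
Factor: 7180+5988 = 13168 = 2^4*823^1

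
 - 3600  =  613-4213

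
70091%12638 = 6901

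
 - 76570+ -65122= - 141692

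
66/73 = 66/73= 0.90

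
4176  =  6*696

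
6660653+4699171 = 11359824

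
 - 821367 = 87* ( - 9441)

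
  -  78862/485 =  - 163 + 193/485 = - 162.60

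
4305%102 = 21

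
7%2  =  1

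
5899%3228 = 2671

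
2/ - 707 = -1 + 705/707 = - 0.00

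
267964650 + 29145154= 297109804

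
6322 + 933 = 7255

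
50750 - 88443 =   -  37693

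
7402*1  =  7402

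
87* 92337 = 8033319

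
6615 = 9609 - 2994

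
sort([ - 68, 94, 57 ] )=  [ - 68, 57, 94]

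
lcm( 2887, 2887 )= 2887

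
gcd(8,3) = 1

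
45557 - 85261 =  - 39704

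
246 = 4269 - 4023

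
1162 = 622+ 540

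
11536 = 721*16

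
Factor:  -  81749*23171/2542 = -2^( - 1)*17^1 * 29^1 * 31^( - 1) * 41^(-1)  *  47^1 * 81749^1 = -1894206079/2542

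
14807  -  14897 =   -  90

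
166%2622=166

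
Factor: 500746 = 2^1 * 109^1*2297^1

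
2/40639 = 2/40639 = 0.00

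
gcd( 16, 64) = 16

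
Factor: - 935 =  - 5^1*11^1*17^1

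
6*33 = 198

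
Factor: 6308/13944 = 19/42=2^(  -  1)*3^(-1 )*7^(- 1) * 19^1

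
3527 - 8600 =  -5073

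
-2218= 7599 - 9817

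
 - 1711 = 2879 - 4590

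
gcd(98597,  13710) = 1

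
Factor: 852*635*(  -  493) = -2^2 *3^1*5^1*17^1*29^1*71^1 * 127^1 = - 266722860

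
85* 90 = 7650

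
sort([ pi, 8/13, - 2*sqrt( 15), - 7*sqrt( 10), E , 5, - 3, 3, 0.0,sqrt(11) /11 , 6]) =[  -  7*sqrt(10 ), - 2*sqrt( 15 ),-3 , 0.0,  sqrt( 11)/11, 8/13,E,3, pi, 5,6]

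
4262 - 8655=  - 4393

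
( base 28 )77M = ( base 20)E56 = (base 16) 164a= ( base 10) 5706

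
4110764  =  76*54089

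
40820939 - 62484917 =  - 21663978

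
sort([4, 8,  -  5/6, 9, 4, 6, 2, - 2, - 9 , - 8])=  [ - 9 , - 8, - 2,-5/6 , 2,  4, 4,  6, 8,9]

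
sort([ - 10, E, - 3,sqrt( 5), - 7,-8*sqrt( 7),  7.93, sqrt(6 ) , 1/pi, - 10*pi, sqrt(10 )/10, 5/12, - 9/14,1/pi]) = [ - 10*pi, - 8 *sqrt ( 7 ), - 10, - 7, - 3, - 9/14, sqrt (10 )/10,  1/pi, 1/pi,5/12, sqrt(5),sqrt( 6 ),E,7.93 ] 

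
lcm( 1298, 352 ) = 20768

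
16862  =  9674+7188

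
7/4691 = 7/4691 = 0.00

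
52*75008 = 3900416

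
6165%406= 75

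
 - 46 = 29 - 75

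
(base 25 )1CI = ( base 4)32233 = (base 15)42d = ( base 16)3AF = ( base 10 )943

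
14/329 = 2/47 = 0.04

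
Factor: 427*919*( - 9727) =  - 3817001251 = - 7^1 * 61^1*71^1*137^1*919^1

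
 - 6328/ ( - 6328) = 1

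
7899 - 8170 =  - 271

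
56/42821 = 56/42821= 0.00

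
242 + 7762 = 8004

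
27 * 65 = 1755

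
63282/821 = 63282/821 = 77.08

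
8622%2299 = 1725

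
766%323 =120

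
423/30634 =423/30634  =  0.01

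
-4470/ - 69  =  1490/23 = 64.78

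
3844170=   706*5445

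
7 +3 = 10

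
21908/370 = 10954/185 = 59.21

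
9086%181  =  36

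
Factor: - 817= -19^1*43^1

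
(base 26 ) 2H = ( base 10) 69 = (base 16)45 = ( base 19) 3C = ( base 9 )76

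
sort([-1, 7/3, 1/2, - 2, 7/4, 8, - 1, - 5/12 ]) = [ - 2, - 1, - 1, - 5/12,1/2, 7/4, 7/3, 8] 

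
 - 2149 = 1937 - 4086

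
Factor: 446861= 19^1*29^1* 811^1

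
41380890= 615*67286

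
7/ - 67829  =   - 7/67829 = - 0.00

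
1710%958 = 752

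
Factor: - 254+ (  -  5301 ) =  - 5^1*11^1*101^1 = - 5555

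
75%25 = 0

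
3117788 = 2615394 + 502394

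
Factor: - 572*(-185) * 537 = 56825340  =  2^2*3^1*5^1 * 11^1 * 13^1 * 37^1*179^1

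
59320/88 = 674 + 1/11 = 674.09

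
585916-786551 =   -  200635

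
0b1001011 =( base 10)75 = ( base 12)63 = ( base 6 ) 203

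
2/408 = 1/204 = 0.00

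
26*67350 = 1751100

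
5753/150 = 5753/150 = 38.35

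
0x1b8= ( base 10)440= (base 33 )DB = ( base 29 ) f5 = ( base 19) 143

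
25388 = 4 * 6347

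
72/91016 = 9/11377 = 0.00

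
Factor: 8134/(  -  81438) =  - 83/831  =  - 3^( - 1)*83^1*277^( - 1 ) 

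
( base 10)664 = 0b1010011000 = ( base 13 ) 3c1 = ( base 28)nk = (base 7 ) 1636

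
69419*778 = 54007982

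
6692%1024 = 548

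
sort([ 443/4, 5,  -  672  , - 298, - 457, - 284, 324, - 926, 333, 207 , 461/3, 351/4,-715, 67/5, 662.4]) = [ - 926, - 715, - 672 ,-457, - 298, - 284, 5, 67/5, 351/4,443/4,461/3,  207,324 , 333,662.4 ]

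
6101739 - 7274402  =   - 1172663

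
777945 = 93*8365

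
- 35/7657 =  - 1 + 7622/7657  =  - 0.00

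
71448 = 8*8931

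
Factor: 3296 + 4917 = 8213 = 43^1*191^1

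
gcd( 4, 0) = 4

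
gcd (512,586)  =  2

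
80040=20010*4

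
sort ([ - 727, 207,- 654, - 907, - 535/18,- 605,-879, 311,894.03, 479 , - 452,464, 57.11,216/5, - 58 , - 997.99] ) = [ - 997.99,- 907 , - 879, - 727 , - 654, - 605, - 452,-58, - 535/18, 216/5, 57.11, 207,311, 464,479,894.03]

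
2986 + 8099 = 11085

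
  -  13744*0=0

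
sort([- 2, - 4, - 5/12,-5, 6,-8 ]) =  [ - 8, - 5, - 4, - 2, - 5/12,6 ] 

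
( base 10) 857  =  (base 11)70A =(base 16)359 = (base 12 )5B5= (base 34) P7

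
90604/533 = 169 + 527/533 = 169.99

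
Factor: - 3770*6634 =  - 25010180 = - 2^2*5^1*13^1*29^1*31^1*107^1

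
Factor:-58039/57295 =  - 5^ ( - 1) * 7^( - 1)*127^1 * 457^1*1637^( - 1)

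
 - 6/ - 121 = 6/121 =0.05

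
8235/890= 9  +  45/178  =  9.25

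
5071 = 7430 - 2359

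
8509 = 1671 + 6838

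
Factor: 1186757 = 11^1* 13^1 * 43^1 *193^1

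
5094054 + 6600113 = 11694167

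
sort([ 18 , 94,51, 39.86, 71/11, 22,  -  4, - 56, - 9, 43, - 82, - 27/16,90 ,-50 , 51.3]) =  [ - 82,-56,-50,- 9,-4, - 27/16, 71/11,  18, 22, 39.86,43, 51, 51.3,90 , 94]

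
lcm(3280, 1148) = 22960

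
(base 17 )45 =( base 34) 25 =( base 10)73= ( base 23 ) 34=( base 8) 111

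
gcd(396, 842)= 2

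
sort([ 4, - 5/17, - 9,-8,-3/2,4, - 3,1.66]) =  [ - 9,-8, - 3,  -  3/2, -5/17,1.66,4, 4] 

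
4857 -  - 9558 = 14415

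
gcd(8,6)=2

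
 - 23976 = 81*(- 296 ) 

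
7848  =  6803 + 1045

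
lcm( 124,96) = 2976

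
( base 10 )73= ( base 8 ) 111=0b1001001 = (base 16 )49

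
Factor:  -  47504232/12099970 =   -  23752116/6049985 = - 2^2*3^4*5^(-1)*467^( - 1 )*2591^( - 1 )*73309^1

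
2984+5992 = 8976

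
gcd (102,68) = 34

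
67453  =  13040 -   -  54413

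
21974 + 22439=44413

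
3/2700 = 1/900 = 0.00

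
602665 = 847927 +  - 245262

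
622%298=26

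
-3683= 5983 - 9666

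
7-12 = -5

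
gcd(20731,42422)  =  1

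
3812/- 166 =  - 23 +3/83=-22.96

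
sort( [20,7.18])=[7.18,20]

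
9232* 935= 8631920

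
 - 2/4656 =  - 1/2328 = - 0.00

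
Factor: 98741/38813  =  37^( - 1 )*293^1*337^1*1049^( - 1 )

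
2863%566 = 33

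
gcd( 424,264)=8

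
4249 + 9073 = 13322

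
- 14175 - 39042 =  - 53217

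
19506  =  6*3251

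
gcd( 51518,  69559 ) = 1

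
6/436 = 3/218 = 0.01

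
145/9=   145/9 = 16.11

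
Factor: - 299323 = -43^1*6961^1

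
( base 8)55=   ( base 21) 23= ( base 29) 1g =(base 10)45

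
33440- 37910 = -4470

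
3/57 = 1/19  =  0.05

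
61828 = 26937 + 34891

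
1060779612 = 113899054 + 946880558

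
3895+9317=13212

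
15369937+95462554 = 110832491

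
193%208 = 193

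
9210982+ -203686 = 9007296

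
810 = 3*270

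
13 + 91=104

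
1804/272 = 451/68   =  6.63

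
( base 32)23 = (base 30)27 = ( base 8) 103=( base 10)67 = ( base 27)2d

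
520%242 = 36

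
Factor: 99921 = 3^1*19^1*1753^1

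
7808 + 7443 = 15251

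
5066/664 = 2533/332 = 7.63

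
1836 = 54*34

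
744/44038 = 372/22019 = 0.02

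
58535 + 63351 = 121886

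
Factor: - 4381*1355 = - 5936255= -5^1* 13^1*271^1 *337^1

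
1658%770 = 118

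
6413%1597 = 25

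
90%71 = 19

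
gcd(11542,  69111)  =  1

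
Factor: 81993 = 3^1 *151^1*181^1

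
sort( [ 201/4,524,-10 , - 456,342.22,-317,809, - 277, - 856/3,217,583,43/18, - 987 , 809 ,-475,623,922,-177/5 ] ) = [-987, - 475, - 456 , - 317 ,-856/3 , - 277,-177/5,-10,43/18 , 201/4, 217,342.22 , 524,583, 623 , 809, 809,922] 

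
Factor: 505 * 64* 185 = 5979200  =  2^6*5^2*37^1*101^1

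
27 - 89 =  -62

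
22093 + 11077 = 33170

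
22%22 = 0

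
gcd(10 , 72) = 2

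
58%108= 58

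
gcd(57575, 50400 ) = 175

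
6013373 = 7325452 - 1312079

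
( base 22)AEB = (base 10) 5159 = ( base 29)63Q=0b1010000100111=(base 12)2b9b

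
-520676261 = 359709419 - 880385680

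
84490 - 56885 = 27605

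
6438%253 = 113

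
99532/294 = 49766/147= 338.54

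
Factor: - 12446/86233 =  - 14/97   =  - 2^1*7^1 * 97^( - 1 ) 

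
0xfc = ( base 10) 252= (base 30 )8C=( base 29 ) 8K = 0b11111100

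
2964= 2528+436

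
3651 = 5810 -2159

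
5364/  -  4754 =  - 2+2072/2377 = - 1.13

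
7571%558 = 317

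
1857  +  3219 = 5076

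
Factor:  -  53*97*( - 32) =164512 = 2^5*53^1*97^1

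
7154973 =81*88333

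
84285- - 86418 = 170703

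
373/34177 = 373/34177 = 0.01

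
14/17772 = 7/8886 = 0.00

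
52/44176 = 13/11044= 0.00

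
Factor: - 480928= - 2^5*7^1*19^1 * 113^1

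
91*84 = 7644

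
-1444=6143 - 7587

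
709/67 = 10 + 39/67= 10.58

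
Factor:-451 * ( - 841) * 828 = 314052948 =2^2*3^2 * 11^1*23^1*29^2*41^1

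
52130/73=52130/73 =714.11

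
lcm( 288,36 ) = 288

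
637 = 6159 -5522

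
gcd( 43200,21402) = 18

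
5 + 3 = 8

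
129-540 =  - 411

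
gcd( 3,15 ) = 3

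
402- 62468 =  - 62066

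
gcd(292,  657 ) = 73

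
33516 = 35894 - 2378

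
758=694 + 64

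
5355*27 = 144585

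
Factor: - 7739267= - 17^1*137^1 * 3323^1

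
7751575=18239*425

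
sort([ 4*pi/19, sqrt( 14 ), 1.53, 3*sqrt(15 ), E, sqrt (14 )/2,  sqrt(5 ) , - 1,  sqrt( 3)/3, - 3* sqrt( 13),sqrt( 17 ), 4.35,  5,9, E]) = [-3 * sqrt( 13 ), - 1 , sqrt(3)/3,4*pi/19, 1.53 , sqrt(14)/2 , sqrt(5 ), E , E, sqrt(14),  sqrt(17 ),4.35, 5 , 9, 3*sqrt (15)]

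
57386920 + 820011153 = 877398073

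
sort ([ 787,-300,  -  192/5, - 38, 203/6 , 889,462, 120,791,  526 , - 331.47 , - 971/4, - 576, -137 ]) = [ - 576 ,-331.47, - 300,-971/4,-137 ,-192/5 , - 38,203/6,120 , 462,526, 787,791,889]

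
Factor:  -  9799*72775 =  - 5^2*  41^2*71^1 * 239^1 =- 713122225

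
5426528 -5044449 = 382079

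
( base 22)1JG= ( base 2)1110010110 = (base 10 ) 918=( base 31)TJ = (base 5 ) 12133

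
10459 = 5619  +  4840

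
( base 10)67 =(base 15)47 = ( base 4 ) 1003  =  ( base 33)21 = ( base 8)103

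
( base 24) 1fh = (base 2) 1110111001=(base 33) ST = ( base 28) 161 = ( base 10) 953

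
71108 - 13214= 57894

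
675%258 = 159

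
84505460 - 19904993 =64600467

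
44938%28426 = 16512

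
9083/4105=2 + 873/4105   =  2.21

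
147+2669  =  2816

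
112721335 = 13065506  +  99655829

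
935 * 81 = 75735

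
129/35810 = 129/35810 = 0.00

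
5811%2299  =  1213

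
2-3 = - 1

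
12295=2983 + 9312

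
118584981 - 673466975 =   -  554881994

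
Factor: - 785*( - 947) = 743395=5^1*157^1*947^1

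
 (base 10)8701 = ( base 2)10000111111101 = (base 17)1D1E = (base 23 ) GA7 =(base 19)151i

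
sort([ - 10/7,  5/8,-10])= [ - 10 , - 10/7, 5/8 ] 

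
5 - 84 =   -  79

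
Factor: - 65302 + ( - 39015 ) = - 104317=- 73^1*1429^1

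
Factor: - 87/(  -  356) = 2^( - 2 )*3^1*29^1 * 89^( - 1 ) 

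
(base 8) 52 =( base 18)26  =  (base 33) 19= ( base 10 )42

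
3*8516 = 25548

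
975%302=69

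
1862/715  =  1862/715 = 2.60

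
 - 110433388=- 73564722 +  - 36868666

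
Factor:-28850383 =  - 28850383^1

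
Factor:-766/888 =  - 2^(- 2 ) * 3^( - 1)*37^(-1)*383^1= -383/444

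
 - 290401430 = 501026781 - 791428211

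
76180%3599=601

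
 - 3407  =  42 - 3449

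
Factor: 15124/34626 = 2^1 * 3^( - 1)*19^1*29^( - 1 ) = 38/87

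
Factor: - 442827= - 3^4*7^1 * 11^1*71^1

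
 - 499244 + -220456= - 719700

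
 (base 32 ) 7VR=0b1111111111011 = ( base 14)2dab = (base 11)6173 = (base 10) 8187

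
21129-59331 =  - 38202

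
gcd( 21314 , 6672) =2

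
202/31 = 202/31 = 6.52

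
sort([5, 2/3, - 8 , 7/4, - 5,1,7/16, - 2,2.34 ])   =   [ - 8, - 5, - 2,7/16, 2/3,1,7/4, 2.34,5 ] 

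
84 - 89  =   - 5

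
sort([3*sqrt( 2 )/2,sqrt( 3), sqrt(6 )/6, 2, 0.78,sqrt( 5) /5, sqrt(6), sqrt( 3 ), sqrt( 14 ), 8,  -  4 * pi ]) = [ - 4*pi , sqrt(6) /6,  sqrt( 5 )/5, 0.78,sqrt( 3 ), sqrt(3), 2, 3*sqrt(2 )/2,sqrt (6), sqrt (14),8 ]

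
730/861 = 730/861 = 0.85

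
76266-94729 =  - 18463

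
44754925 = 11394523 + 33360402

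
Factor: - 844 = -2^2 * 211^1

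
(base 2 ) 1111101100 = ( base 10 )1004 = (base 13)5c3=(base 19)2EG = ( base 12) 6b8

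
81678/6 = 13613  =  13613.00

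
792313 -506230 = 286083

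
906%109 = 34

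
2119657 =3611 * 587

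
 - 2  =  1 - 3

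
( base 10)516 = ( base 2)1000000100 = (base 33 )fl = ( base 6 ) 2220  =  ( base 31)GK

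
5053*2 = 10106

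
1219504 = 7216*169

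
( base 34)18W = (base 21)36b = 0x5B4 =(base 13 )884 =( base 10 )1460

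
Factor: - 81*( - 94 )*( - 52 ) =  - 2^3*3^4*13^1 *47^1= - 395928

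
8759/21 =417 + 2/21 = 417.10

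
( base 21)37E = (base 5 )21414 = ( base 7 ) 4220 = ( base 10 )1484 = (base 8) 2714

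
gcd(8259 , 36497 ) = 1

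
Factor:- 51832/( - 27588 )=62/33=2^1*3^(-1)*11^( - 1)*31^1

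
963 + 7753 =8716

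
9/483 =3/161 = 0.02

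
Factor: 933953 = 933953^1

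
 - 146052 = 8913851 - 9059903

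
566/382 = 1 + 92/191 = 1.48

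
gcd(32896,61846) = 2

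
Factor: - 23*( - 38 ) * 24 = 20976 = 2^4  *  3^1*19^1*23^1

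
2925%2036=889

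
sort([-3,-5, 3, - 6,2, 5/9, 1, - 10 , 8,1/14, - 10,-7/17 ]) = [ - 10, - 10, - 6,- 5,-3, - 7/17, 1/14, 5/9 , 1,2, 3, 8] 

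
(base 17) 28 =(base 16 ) 2a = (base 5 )132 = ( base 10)42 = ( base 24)1i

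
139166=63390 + 75776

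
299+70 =369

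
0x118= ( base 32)8o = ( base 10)280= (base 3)101101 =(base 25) B5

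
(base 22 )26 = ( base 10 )50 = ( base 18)2E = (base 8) 62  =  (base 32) 1i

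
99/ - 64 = - 2 + 29/64 = -1.55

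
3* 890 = 2670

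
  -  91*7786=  - 708526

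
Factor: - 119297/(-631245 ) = 3^ ( - 1 )*5^( - 1 )*42083^( - 1 )*119297^1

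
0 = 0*673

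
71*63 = 4473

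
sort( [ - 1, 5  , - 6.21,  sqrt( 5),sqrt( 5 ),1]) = [ - 6.21, - 1,  1,sqrt(5),sqrt( 5),5 ] 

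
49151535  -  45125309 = 4026226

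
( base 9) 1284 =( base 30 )127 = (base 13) 595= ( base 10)967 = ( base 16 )3c7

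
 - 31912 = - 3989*8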